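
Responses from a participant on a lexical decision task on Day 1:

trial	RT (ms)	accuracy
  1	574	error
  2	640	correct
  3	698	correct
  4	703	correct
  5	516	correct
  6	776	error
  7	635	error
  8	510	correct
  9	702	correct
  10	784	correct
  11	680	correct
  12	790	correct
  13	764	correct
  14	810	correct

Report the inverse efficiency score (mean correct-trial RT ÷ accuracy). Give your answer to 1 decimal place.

Correct trials (n=11): 640, 698, 703, 516, 510, 702, 784, 680, 790, 764, 810
Mean correct RT = 7597/11 = 690.6364 ms
Proportion correct = 11/14
IES = 690.6364 / (11/14) = 878.992 ms

879.0 ms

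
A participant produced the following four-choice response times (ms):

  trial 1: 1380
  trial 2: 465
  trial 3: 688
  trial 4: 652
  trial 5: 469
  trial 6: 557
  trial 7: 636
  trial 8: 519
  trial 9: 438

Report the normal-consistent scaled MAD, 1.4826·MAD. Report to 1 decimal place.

Sorted: 438, 465, 469, 519, 557, 636, 652, 688, 1380 → median = 557
|x − 557| sorted: 0, 38, 79, 88, 92, 95, 119, 131, 823 → MAD = 92
Robust SD ≈ 1.4826 × 92 = 136.399

136.4 ms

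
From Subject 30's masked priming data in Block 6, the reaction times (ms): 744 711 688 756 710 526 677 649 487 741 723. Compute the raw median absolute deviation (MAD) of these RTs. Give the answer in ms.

33 ms

Sorted: 487, 526, 649, 677, 688, 710, 711, 723, 741, 744, 756 → median = 710
|x − 710|: 34, 1, 22, 46, 0, 184, 33, 61, 223, 31, 13
Sorted deviations: 0, 1, 13, 22, 31, 33, 34, 46, 61, 184, 223 → MAD = 33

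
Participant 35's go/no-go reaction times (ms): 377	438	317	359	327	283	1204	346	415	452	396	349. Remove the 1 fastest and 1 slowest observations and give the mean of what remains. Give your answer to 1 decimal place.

377.6 ms

Sorted: 283, 317, 327, 346, 349, 359, 377, 396, 415, 438, 452, 1204
Drop lowest 1 (283) and highest 1 (1204)
Remaining (n=10): Σ = 3776, mean = 3776/10 = 377.600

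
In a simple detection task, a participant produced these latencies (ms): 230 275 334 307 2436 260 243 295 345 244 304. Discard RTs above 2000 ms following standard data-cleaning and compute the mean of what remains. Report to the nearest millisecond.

284 ms

Excluded: 2436
Retained (n=10): Σ = 2837
Mean = 2837/10 = 283.7000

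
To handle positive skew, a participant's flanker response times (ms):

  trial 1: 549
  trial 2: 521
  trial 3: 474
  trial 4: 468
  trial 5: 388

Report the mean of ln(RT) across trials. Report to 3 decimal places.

6.167

ln(RT): 6.3081, 6.2558, 6.1612, 6.1485, 5.9610
Σ ln(RT) = 30.8345
Mean = 30.8345/5 = 6.16691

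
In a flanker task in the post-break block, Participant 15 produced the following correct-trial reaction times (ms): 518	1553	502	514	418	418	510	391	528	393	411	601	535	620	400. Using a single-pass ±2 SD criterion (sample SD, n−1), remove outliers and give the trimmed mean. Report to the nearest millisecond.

n = 15, ΣRT = 8312, M = 554.133
Σ(x−M)² = 1146785.73; s = √(1146785.73/14) = 286.205
Cutoffs: 554.133 ± 2·286.205 → [-18.3, 1126.5]
Outside: 1553 → excluded.
Retained (n=14): Σ = 6759, mean = 6759/14 = 482.786

483 ms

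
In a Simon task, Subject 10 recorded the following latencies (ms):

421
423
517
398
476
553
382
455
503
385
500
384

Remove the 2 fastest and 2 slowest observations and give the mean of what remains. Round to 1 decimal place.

Sorted: 382, 384, 385, 398, 421, 423, 455, 476, 500, 503, 517, 553
Drop lowest 2 (382, 384) and highest 2 (517, 553)
Remaining (n=8): Σ = 3561, mean = 3561/8 = 445.125

445.1 ms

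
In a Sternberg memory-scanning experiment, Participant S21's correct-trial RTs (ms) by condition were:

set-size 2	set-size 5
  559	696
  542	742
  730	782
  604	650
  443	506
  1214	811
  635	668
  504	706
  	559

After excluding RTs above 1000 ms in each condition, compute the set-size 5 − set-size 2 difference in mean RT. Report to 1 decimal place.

106.1 ms

set-size 2: exclude 1214
M(set-size 2) = 4017/7 = 573.857
M(set-size 5) = 6120/9 = 680.000
Difference = 680.000 − 573.857 = 106.143 ms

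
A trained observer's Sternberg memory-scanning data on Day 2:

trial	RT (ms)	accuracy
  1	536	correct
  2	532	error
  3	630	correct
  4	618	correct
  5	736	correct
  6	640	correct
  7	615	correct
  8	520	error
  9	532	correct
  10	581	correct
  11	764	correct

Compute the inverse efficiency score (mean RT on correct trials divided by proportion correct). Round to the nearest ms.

Correct trials (n=9): 536, 630, 618, 736, 640, 615, 532, 581, 764
Mean correct RT = 5652/9 = 628.0000 ms
Proportion correct = 9/11
IES = 628.0000 / (9/11) = 767.556 ms

768 ms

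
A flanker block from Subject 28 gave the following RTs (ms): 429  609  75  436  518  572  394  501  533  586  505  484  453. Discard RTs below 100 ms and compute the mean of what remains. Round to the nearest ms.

502 ms

Excluded: 75
Retained (n=12): Σ = 6020
Mean = 6020/12 = 501.6667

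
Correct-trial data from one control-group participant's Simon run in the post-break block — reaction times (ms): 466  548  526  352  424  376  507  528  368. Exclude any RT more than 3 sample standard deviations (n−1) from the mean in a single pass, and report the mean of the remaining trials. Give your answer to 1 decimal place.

n = 9, ΣRT = 4095, M = 455.000
Σ(x−M)² = 47224.00; s = √(47224.00/8) = 76.831
Cutoffs: 455.000 ± 3·76.831 → [224.5, 685.5]
No RTs fall outside the cutoffs; all 9 retained. Mean = 4095/9 = 455.000

455.0 ms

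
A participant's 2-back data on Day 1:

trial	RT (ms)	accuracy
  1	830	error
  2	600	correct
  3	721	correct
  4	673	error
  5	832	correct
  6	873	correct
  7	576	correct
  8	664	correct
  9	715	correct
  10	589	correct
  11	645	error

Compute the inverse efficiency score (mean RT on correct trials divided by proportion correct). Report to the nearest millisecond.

957 ms

Correct trials (n=8): 600, 721, 832, 873, 576, 664, 715, 589
Mean correct RT = 5570/8 = 696.2500 ms
Proportion correct = 8/11
IES = 696.2500 / (8/11) = 957.344 ms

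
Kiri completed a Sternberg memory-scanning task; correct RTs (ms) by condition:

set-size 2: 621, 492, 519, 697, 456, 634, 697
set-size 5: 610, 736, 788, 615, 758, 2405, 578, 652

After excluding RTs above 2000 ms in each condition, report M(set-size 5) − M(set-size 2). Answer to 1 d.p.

set-size 5: exclude 2405
M(set-size 2) = 4116/7 = 588.000
M(set-size 5) = 4737/7 = 676.714
Difference = 676.714 − 588.000 = 88.714 ms

88.7 ms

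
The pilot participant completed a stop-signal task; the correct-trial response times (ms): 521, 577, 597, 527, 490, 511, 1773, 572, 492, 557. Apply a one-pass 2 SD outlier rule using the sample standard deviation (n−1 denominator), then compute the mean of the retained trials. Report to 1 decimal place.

n = 10, ΣRT = 6617, M = 661.700
Σ(x−M)² = 1384286.10; s = √(1384286.10/9) = 392.186
Cutoffs: 661.700 ± 2·392.186 → [-122.7, 1446.1]
Outside: 1773 → excluded.
Retained (n=9): Σ = 4844, mean = 4844/9 = 538.222

538.2 ms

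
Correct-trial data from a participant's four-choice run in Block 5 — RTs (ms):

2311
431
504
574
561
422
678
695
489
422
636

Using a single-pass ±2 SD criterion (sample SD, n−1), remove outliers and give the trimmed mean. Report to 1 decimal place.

n = 11, ΣRT = 7723, M = 702.091
Σ(x−M)² = 2944940.91; s = √(2944940.91/10) = 542.673
Cutoffs: 702.091 ± 2·542.673 → [-383.3, 1787.4]
Outside: 2311 → excluded.
Retained (n=10): Σ = 5412, mean = 5412/10 = 541.200

541.2 ms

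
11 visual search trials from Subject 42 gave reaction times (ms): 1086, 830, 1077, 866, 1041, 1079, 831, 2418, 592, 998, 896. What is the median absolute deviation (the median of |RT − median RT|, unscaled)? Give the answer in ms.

Sorted: 592, 830, 831, 866, 896, 998, 1041, 1077, 1079, 1086, 2418 → median = 998
|x − 998|: 88, 168, 79, 132, 43, 81, 167, 1420, 406, 0, 102
Sorted deviations: 0, 43, 79, 81, 88, 102, 132, 167, 168, 406, 1420 → MAD = 102

102 ms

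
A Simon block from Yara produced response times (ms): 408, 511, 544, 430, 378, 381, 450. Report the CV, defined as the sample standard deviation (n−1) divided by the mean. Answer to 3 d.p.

0.144

n = 7, Σ = 3102, M = 443.1429
Σ(x−M)² = 24336.857; s = √(24336.857/6) = 63.6879
CV = 63.6879 / 443.1429 = 0.14372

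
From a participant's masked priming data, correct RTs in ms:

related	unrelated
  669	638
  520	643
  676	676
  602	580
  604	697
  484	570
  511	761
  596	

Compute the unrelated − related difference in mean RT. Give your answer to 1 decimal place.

M(related) = 4662/8 = 582.750
M(unrelated) = 4565/7 = 652.143
Difference = 652.143 − 582.750 = 69.393 ms

69.4 ms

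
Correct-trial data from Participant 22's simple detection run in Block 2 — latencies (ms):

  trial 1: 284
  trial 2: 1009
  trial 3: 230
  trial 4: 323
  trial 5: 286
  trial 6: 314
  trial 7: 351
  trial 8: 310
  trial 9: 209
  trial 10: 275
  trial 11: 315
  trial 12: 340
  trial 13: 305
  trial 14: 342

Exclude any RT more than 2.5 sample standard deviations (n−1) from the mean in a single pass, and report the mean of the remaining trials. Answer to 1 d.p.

298.8 ms

n = 14, ΣRT = 4893, M = 349.500
Σ(x−M)² = 489675.50; s = √(489675.50/13) = 194.081
Cutoffs: 349.500 ± 2.5·194.081 → [-135.7, 834.7]
Outside: 1009 → excluded.
Retained (n=13): Σ = 3884, mean = 3884/13 = 298.769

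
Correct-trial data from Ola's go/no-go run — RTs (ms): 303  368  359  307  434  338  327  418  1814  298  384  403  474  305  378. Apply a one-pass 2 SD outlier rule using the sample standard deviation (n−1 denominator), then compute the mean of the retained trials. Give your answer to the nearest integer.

364 ms

n = 15, ΣRT = 6910, M = 460.667
Σ(x−M)² = 2001259.33; s = √(2001259.33/14) = 378.083
Cutoffs: 460.667 ± 2·378.083 → [-295.5, 1216.8]
Outside: 1814 → excluded.
Retained (n=14): Σ = 5096, mean = 5096/14 = 364.000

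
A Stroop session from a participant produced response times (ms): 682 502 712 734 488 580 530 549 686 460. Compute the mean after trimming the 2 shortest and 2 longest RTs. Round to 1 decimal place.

588.2 ms

Sorted: 460, 488, 502, 530, 549, 580, 682, 686, 712, 734
Drop lowest 2 (460, 488) and highest 2 (712, 734)
Remaining (n=6): Σ = 3529, mean = 3529/6 = 588.167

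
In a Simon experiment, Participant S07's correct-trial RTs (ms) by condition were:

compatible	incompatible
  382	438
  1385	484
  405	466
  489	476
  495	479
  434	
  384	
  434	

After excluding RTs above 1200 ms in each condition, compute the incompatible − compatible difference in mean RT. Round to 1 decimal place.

36.7 ms

compatible: exclude 1385
M(compatible) = 3023/7 = 431.857
M(incompatible) = 2343/5 = 468.600
Difference = 468.600 − 431.857 = 36.743 ms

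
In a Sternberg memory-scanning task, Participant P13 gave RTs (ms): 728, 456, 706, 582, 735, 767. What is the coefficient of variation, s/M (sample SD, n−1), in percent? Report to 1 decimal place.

n = 6, Σ = 3974, M = 662.3333
Σ(x−M)² = 71481.333; s = √(71481.333/5) = 119.5670
CV = 119.5670 / 662.3333 = 0.18052 = 18.052%

18.1%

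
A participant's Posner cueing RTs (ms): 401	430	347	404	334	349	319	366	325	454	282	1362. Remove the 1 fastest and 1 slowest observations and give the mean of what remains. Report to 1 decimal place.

Sorted: 282, 319, 325, 334, 347, 349, 366, 401, 404, 430, 454, 1362
Drop lowest 1 (282) and highest 1 (1362)
Remaining (n=10): Σ = 3729, mean = 3729/10 = 372.900

372.9 ms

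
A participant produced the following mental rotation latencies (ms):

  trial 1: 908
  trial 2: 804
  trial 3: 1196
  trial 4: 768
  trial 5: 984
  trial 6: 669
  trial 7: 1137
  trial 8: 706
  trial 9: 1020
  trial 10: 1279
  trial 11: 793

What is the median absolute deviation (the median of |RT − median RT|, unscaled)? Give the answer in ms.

Sorted: 669, 706, 768, 793, 804, 908, 984, 1020, 1137, 1196, 1279 → median = 908
|x − 908|: 0, 104, 288, 140, 76, 239, 229, 202, 112, 371, 115
Sorted deviations: 0, 76, 104, 112, 115, 140, 202, 229, 239, 288, 371 → MAD = 140

140 ms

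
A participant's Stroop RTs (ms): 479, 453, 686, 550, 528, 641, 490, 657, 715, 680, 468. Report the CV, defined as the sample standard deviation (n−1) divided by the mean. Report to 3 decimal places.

n = 11, Σ = 6347, M = 577.0000
Σ(x−M)² = 99590.000; s = √(99590.000/10) = 99.7948
CV = 99.7948 / 577.0000 = 0.17295

0.173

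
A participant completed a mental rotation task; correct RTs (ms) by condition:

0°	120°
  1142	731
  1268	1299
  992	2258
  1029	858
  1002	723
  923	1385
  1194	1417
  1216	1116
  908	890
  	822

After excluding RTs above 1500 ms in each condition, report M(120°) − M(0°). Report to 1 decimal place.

-48.1 ms

120°: exclude 2258
M(0°) = 9674/9 = 1074.889
M(120°) = 9241/9 = 1026.778
Difference = 1026.778 − 1074.889 = -48.111 ms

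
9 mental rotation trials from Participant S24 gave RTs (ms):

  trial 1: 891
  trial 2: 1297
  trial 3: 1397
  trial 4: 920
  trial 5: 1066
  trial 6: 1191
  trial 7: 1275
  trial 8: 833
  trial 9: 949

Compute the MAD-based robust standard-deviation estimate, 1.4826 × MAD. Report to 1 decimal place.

Sorted: 833, 891, 920, 949, 1066, 1191, 1275, 1297, 1397 → median = 1066
|x − 1066| sorted: 0, 117, 125, 146, 175, 209, 231, 233, 331 → MAD = 175
Robust SD ≈ 1.4826 × 175 = 259.455

259.5 ms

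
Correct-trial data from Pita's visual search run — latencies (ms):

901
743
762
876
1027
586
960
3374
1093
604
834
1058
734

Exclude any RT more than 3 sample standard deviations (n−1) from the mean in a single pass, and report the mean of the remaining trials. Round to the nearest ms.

848 ms

n = 13, ΣRT = 13552, M = 1042.462
Σ(x−M)² = 6201173.23; s = √(6201173.23/12) = 718.863
Cutoffs: 1042.462 ± 3·718.863 → [-1114.1, 3199.1]
Outside: 3374 → excluded.
Retained (n=12): Σ = 10178, mean = 10178/12 = 848.167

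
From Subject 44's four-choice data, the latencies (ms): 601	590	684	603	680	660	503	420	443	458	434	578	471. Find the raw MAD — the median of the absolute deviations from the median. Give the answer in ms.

Sorted: 420, 434, 443, 458, 471, 503, 578, 590, 601, 603, 660, 680, 684 → median = 578
|x − 578|: 23, 12, 106, 25, 102, 82, 75, 158, 135, 120, 144, 0, 107
Sorted deviations: 0, 12, 23, 25, 75, 82, 102, 106, 107, 120, 135, 144, 158 → MAD = 102

102 ms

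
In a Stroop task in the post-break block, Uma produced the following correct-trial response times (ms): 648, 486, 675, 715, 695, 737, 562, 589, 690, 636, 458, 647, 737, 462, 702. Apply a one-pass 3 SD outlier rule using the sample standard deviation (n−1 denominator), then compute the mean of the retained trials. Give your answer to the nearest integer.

629 ms

n = 15, ΣRT = 9439, M = 629.267
Σ(x−M)² = 130646.93; s = √(130646.93/14) = 96.602
Cutoffs: 629.267 ± 3·96.602 → [339.5, 919.1]
No RTs fall outside the cutoffs; all 15 retained. Mean = 9439/15 = 629.267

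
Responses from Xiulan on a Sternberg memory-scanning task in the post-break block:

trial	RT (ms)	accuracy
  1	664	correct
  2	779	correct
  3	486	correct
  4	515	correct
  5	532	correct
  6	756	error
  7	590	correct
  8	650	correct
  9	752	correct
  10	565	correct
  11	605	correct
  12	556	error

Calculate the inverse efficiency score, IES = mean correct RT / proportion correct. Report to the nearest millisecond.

737 ms

Correct trials (n=10): 664, 779, 486, 515, 532, 590, 650, 752, 565, 605
Mean correct RT = 6138/10 = 613.8000 ms
Proportion correct = 10/12
IES = 613.8000 / (10/12) = 736.560 ms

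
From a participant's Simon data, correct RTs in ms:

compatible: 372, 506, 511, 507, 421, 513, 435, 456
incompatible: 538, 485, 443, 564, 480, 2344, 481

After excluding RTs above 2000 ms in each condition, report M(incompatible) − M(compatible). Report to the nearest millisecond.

incompatible: exclude 2344
M(compatible) = 3721/8 = 465.125
M(incompatible) = 2991/6 = 498.500
Difference = 498.500 − 465.125 = 33.375 ms

33 ms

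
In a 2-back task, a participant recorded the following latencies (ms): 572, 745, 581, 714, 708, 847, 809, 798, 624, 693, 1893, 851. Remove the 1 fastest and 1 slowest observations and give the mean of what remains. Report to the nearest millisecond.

Sorted: 572, 581, 624, 693, 708, 714, 745, 798, 809, 847, 851, 1893
Drop lowest 1 (572) and highest 1 (1893)
Remaining (n=10): Σ = 7370, mean = 7370/10 = 737.000

737 ms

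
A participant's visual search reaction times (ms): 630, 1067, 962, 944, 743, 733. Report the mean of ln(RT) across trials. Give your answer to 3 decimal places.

6.724

ln(RT): 6.4457, 6.9726, 6.8690, 6.8501, 6.6107, 6.5971
Σ ln(RT) = 40.3453
Mean = 40.3453/6 = 6.72422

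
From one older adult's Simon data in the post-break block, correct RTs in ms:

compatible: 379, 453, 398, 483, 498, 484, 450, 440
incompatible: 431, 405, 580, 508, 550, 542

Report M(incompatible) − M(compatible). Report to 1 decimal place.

M(compatible) = 3585/8 = 448.125
M(incompatible) = 3016/6 = 502.667
Difference = 502.667 − 448.125 = 54.542 ms

54.5 ms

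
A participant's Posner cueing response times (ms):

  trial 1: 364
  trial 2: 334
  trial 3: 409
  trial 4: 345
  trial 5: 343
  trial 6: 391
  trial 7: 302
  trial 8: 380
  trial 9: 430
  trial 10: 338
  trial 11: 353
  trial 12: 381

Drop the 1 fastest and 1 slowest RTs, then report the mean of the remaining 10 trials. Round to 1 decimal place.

363.8 ms

Sorted: 302, 334, 338, 343, 345, 353, 364, 380, 381, 391, 409, 430
Drop lowest 1 (302) and highest 1 (430)
Remaining (n=10): Σ = 3638, mean = 3638/10 = 363.800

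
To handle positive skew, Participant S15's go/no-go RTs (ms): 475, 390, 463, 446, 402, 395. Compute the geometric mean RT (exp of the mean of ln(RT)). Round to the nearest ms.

427 ms

ln(RT): 6.1633, 5.9661, 6.1377, 6.1003, 5.9965, 5.9789
Mean ln(RT) = 36.3428/6 = 6.05714
Geometric mean = exp(6.05714) = 427.15 ms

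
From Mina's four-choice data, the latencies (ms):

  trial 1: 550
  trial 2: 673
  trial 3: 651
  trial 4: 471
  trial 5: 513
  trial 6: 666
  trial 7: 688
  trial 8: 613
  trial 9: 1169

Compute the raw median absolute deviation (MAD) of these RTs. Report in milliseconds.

38 ms

Sorted: 471, 513, 550, 613, 651, 666, 673, 688, 1169 → median = 651
|x − 651|: 101, 22, 0, 180, 138, 15, 37, 38, 518
Sorted deviations: 0, 15, 22, 37, 38, 101, 138, 180, 518 → MAD = 38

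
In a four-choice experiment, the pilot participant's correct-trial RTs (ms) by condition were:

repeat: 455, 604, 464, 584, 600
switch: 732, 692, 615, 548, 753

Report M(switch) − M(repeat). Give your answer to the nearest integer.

127 ms

M(repeat) = 2707/5 = 541.400
M(switch) = 3340/5 = 668.000
Difference = 668.000 − 541.400 = 126.600 ms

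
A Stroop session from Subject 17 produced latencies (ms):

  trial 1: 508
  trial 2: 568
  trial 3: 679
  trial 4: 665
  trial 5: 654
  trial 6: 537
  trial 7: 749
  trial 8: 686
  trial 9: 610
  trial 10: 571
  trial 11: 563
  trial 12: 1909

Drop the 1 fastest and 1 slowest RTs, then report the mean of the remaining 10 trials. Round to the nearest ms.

628 ms

Sorted: 508, 537, 563, 568, 571, 610, 654, 665, 679, 686, 749, 1909
Drop lowest 1 (508) and highest 1 (1909)
Remaining (n=10): Σ = 6282, mean = 6282/10 = 628.200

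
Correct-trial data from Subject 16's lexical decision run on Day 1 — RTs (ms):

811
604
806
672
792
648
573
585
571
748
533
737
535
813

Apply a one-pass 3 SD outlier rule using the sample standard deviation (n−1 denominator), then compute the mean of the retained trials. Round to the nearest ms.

673 ms

n = 14, ΣRT = 9428, M = 673.429
Σ(x−M)² = 152391.43; s = √(152391.43/13) = 108.270
Cutoffs: 673.429 ± 3·108.270 → [348.6, 998.2]
No RTs fall outside the cutoffs; all 14 retained. Mean = 9428/14 = 673.429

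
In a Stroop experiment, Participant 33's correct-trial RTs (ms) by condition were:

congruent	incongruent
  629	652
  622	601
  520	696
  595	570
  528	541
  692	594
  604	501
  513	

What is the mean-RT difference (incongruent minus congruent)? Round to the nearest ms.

M(congruent) = 4703/8 = 587.875
M(incongruent) = 4155/7 = 593.571
Difference = 593.571 − 587.875 = 5.696 ms

6 ms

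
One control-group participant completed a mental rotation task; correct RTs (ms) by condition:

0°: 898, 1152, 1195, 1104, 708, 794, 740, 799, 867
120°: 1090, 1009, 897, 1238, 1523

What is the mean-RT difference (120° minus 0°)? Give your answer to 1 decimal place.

M(0°) = 8257/9 = 917.444
M(120°) = 5757/5 = 1151.400
Difference = 1151.400 − 917.444 = 233.956 ms

234.0 ms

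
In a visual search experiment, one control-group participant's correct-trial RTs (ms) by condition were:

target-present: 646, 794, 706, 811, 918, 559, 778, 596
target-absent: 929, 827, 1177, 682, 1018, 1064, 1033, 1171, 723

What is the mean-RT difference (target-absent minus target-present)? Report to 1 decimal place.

232.2 ms

M(target-present) = 5808/8 = 726.000
M(target-absent) = 8624/9 = 958.222
Difference = 958.222 − 726.000 = 232.222 ms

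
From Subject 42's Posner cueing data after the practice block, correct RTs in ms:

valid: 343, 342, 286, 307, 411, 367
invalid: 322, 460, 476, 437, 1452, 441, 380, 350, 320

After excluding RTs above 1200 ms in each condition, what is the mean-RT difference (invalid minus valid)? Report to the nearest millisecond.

56 ms

invalid: exclude 1452
M(valid) = 2056/6 = 342.667
M(invalid) = 3186/8 = 398.250
Difference = 398.250 − 342.667 = 55.583 ms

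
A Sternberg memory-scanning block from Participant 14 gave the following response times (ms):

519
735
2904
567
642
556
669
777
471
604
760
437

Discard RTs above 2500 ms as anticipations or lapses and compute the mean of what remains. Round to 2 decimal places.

Excluded: 2904
Retained (n=11): Σ = 6737
Mean = 6737/11 = 612.4545

612.45 ms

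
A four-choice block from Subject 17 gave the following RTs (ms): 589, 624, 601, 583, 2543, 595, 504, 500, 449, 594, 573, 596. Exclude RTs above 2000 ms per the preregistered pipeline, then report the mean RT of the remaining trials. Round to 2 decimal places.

564.36 ms

Excluded: 2543
Retained (n=11): Σ = 6208
Mean = 6208/11 = 564.3636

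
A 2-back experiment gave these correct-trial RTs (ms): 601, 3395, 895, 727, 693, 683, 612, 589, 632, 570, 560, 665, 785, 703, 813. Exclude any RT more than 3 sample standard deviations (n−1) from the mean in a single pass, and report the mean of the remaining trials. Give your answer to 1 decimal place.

680.6 ms

n = 15, ΣRT = 12923, M = 861.533
Σ(x−M)² = 7002939.73; s = √(7002939.73/14) = 707.255
Cutoffs: 861.533 ± 3·707.255 → [-1260.2, 2983.3]
Outside: 3395 → excluded.
Retained (n=14): Σ = 9528, mean = 9528/14 = 680.571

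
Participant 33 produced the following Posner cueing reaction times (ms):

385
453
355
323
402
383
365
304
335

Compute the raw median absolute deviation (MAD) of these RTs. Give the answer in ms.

30 ms

Sorted: 304, 323, 335, 355, 365, 383, 385, 402, 453 → median = 365
|x − 365|: 20, 88, 10, 42, 37, 18, 0, 61, 30
Sorted deviations: 0, 10, 18, 20, 30, 37, 42, 61, 88 → MAD = 30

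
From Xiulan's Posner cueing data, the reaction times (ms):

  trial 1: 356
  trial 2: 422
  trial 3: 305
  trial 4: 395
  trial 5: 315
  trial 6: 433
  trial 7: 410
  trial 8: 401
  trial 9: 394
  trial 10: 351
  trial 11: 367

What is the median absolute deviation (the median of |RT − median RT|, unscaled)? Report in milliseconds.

Sorted: 305, 315, 351, 356, 367, 394, 395, 401, 410, 422, 433 → median = 394
|x − 394|: 38, 28, 89, 1, 79, 39, 16, 7, 0, 43, 27
Sorted deviations: 0, 1, 7, 16, 27, 28, 38, 39, 43, 79, 89 → MAD = 28

28 ms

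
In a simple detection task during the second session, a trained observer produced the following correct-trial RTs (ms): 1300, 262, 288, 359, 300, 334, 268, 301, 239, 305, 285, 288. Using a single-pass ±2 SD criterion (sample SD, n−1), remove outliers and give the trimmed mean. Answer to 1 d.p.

n = 12, ΣRT = 4529, M = 377.417
Σ(x−M)² = 939444.92; s = √(939444.92/11) = 292.240
Cutoffs: 377.417 ± 2·292.240 → [-207.1, 961.9]
Outside: 1300 → excluded.
Retained (n=11): Σ = 3229, mean = 3229/11 = 293.545

293.5 ms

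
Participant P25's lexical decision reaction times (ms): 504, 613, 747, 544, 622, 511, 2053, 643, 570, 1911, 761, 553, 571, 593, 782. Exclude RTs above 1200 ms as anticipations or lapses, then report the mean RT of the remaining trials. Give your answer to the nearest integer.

Excluded: 1911, 2053
Retained (n=13): Σ = 8014
Mean = 8014/13 = 616.4615

616 ms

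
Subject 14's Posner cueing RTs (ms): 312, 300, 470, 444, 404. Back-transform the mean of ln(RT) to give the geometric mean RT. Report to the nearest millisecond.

ln(RT): 5.7430, 5.7038, 6.1527, 6.0958, 6.0014
Mean ln(RT) = 29.6968/5 = 5.93935
Geometric mean = exp(5.93935) = 379.69 ms

380 ms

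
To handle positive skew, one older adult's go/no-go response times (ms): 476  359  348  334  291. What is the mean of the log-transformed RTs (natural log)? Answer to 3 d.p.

5.877

ln(RT): 6.1654, 5.8833, 5.8522, 5.8111, 5.6733
Σ ln(RT) = 29.3854
Mean = 29.3854/5 = 5.87708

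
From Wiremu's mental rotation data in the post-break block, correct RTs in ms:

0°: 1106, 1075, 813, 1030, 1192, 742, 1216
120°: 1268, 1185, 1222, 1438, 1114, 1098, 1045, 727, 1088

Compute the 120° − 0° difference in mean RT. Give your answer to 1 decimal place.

106.8 ms

M(0°) = 7174/7 = 1024.857
M(120°) = 10185/9 = 1131.667
Difference = 1131.667 − 1024.857 = 106.810 ms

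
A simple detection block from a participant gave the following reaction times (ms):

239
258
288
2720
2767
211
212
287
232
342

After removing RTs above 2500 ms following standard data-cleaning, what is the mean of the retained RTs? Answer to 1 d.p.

Excluded: 2720, 2767
Retained (n=8): Σ = 2069
Mean = 2069/8 = 258.6250

258.6 ms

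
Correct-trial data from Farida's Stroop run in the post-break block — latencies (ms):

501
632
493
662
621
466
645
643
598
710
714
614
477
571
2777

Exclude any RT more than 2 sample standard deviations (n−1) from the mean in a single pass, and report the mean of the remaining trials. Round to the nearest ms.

n = 15, ΣRT = 11124, M = 741.600
Σ(x−M)² = 4528225.60; s = √(4528225.60/14) = 568.722
Cutoffs: 741.600 ± 2·568.722 → [-395.8, 1879.0]
Outside: 2777 → excluded.
Retained (n=14): Σ = 8347, mean = 8347/14 = 596.214

596 ms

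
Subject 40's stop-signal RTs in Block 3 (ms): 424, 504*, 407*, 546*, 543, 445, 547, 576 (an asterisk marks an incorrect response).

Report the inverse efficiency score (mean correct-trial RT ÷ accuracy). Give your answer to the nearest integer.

Correct trials (n=5): 424, 543, 445, 547, 576
Mean correct RT = 2535/5 = 507.0000 ms
Proportion correct = 5/8
IES = 507.0000 / (5/8) = 811.200 ms

811 ms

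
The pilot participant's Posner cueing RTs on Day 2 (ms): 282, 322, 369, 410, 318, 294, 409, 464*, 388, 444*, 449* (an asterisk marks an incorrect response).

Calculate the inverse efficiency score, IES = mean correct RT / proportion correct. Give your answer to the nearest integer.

Correct trials (n=8): 282, 322, 369, 410, 318, 294, 409, 388
Mean correct RT = 2792/8 = 349.0000 ms
Proportion correct = 8/11
IES = 349.0000 / (8/11) = 479.875 ms

480 ms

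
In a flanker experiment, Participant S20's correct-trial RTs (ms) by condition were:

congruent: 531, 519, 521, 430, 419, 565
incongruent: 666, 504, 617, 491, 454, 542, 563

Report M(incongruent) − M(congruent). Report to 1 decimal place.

50.6 ms

M(congruent) = 2985/6 = 497.500
M(incongruent) = 3837/7 = 548.143
Difference = 548.143 − 497.500 = 50.643 ms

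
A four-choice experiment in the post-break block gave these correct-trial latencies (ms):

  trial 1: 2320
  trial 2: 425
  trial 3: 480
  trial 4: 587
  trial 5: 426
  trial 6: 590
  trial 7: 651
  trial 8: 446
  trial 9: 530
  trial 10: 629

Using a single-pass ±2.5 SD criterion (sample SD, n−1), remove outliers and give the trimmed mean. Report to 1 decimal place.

n = 10, ΣRT = 7084, M = 708.400
Σ(x−M)² = 2948522.40; s = √(2948522.40/9) = 572.375
Cutoffs: 708.400 ± 2.5·572.375 → [-722.5, 2139.3]
Outside: 2320 → excluded.
Retained (n=9): Σ = 4764, mean = 4764/9 = 529.333

529.3 ms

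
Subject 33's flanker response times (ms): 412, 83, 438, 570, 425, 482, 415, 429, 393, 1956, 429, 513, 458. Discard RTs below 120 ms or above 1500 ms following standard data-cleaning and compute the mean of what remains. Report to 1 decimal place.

451.3 ms

Excluded: 83, 1956
Retained (n=11): Σ = 4964
Mean = 4964/11 = 451.2727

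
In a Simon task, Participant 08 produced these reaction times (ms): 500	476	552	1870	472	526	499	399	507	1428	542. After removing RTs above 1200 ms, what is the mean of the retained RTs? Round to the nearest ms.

497 ms

Excluded: 1428, 1870
Retained (n=9): Σ = 4473
Mean = 4473/9 = 497.0000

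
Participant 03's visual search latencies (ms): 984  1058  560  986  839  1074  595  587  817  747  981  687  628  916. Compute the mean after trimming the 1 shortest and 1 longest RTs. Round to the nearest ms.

Sorted: 560, 587, 595, 628, 687, 747, 817, 839, 916, 981, 984, 986, 1058, 1074
Drop lowest 1 (560) and highest 1 (1074)
Remaining (n=12): Σ = 9825, mean = 9825/12 = 818.750

819 ms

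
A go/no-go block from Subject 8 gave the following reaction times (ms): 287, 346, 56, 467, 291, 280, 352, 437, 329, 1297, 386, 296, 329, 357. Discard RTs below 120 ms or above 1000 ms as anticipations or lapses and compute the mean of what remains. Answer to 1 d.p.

346.4 ms

Excluded: 56, 1297
Retained (n=12): Σ = 4157
Mean = 4157/12 = 346.4167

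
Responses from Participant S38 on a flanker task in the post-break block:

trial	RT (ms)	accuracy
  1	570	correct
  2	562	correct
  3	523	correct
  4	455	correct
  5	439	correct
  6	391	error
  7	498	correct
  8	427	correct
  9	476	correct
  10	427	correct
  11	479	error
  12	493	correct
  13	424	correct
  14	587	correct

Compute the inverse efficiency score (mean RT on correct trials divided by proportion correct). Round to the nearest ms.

Correct trials (n=12): 570, 562, 523, 455, 439, 498, 427, 476, 427, 493, 424, 587
Mean correct RT = 5881/12 = 490.0833 ms
Proportion correct = 12/14
IES = 490.0833 / (12/14) = 571.764 ms

572 ms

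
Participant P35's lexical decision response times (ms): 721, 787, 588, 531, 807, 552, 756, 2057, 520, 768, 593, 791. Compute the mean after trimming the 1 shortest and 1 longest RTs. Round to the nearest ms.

689 ms

Sorted: 520, 531, 552, 588, 593, 721, 756, 768, 787, 791, 807, 2057
Drop lowest 1 (520) and highest 1 (2057)
Remaining (n=10): Σ = 6894, mean = 6894/10 = 689.400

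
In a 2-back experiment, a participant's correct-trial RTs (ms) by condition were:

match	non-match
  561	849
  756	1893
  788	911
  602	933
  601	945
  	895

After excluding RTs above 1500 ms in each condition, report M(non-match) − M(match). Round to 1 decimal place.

245.0 ms

non-match: exclude 1893
M(match) = 3308/5 = 661.600
M(non-match) = 4533/5 = 906.600
Difference = 906.600 − 661.600 = 245.000 ms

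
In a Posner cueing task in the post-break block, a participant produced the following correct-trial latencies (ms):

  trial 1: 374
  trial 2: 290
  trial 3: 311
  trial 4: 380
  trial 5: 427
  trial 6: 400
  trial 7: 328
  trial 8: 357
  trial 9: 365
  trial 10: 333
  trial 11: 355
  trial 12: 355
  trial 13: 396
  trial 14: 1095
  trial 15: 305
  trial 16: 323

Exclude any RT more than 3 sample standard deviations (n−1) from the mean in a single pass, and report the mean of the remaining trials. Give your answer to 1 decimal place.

n = 16, ΣRT = 6394, M = 399.625
Σ(x−M)² = 536615.75; s = √(536615.75/15) = 189.141
Cutoffs: 399.625 ± 3·189.141 → [-167.8, 967.0]
Outside: 1095 → excluded.
Retained (n=15): Σ = 5299, mean = 5299/15 = 353.267

353.3 ms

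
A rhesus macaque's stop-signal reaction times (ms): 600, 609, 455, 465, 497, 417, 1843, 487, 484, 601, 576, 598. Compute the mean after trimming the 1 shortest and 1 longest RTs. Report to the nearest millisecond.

537 ms

Sorted: 417, 455, 465, 484, 487, 497, 576, 598, 600, 601, 609, 1843
Drop lowest 1 (417) and highest 1 (1843)
Remaining (n=10): Σ = 5372, mean = 5372/10 = 537.200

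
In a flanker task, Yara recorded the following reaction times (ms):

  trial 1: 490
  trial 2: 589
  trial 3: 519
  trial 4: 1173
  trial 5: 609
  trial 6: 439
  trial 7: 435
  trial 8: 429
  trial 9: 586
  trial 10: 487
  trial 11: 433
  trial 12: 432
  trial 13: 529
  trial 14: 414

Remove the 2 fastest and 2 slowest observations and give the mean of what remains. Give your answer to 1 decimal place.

Sorted: 414, 429, 432, 433, 435, 439, 487, 490, 519, 529, 586, 589, 609, 1173
Drop lowest 2 (414, 429) and highest 2 (609, 1173)
Remaining (n=10): Σ = 4939, mean = 4939/10 = 493.900

493.9 ms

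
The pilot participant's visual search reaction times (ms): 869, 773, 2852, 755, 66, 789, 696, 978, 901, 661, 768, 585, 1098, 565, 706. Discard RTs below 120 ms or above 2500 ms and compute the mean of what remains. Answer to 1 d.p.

Excluded: 66, 2852
Retained (n=13): Σ = 10144
Mean = 10144/13 = 780.3077

780.3 ms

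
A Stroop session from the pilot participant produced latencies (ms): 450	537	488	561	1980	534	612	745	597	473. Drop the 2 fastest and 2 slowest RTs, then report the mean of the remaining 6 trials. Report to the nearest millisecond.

555 ms

Sorted: 450, 473, 488, 534, 537, 561, 597, 612, 745, 1980
Drop lowest 2 (450, 473) and highest 2 (745, 1980)
Remaining (n=6): Σ = 3329, mean = 3329/6 = 554.833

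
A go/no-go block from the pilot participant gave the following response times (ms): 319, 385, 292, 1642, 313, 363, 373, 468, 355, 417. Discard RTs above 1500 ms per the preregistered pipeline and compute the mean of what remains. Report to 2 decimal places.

Excluded: 1642
Retained (n=9): Σ = 3285
Mean = 3285/9 = 365.0000

365.00 ms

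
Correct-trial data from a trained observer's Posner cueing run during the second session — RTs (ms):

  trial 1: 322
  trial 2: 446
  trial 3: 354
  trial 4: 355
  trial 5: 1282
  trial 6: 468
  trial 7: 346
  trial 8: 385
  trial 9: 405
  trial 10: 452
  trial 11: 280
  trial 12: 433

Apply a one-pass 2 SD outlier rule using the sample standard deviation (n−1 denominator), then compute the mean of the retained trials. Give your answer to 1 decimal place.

n = 12, ΣRT = 5528, M = 460.667
Σ(x−M)² = 772082.67; s = √(772082.67/11) = 264.933
Cutoffs: 460.667 ± 2·264.933 → [-69.2, 990.5]
Outside: 1282 → excluded.
Retained (n=11): Σ = 4246, mean = 4246/11 = 386.000

386.0 ms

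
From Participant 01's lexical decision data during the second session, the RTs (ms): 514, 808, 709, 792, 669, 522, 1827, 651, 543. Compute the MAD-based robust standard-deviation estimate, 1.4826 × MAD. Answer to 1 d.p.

Sorted: 514, 522, 543, 651, 669, 709, 792, 808, 1827 → median = 669
|x − 669| sorted: 0, 18, 40, 123, 126, 139, 147, 155, 1158 → MAD = 126
Robust SD ≈ 1.4826 × 126 = 186.808

186.8 ms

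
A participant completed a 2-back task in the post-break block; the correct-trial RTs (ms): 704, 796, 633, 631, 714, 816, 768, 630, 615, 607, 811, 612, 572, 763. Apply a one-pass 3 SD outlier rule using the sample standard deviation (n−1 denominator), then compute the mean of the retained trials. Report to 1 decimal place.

690.9 ms

n = 14, ΣRT = 9672, M = 690.857
Σ(x−M)² = 96779.71; s = √(96779.71/13) = 86.282
Cutoffs: 690.857 ± 3·86.282 → [432.0, 949.7]
No RTs fall outside the cutoffs; all 14 retained. Mean = 9672/14 = 690.857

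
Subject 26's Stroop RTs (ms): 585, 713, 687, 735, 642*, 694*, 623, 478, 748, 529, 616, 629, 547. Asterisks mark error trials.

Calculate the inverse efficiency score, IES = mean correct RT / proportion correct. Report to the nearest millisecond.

740 ms

Correct trials (n=11): 585, 713, 687, 735, 623, 478, 748, 529, 616, 629, 547
Mean correct RT = 6890/11 = 626.3636 ms
Proportion correct = 11/13
IES = 626.3636 / (11/13) = 740.248 ms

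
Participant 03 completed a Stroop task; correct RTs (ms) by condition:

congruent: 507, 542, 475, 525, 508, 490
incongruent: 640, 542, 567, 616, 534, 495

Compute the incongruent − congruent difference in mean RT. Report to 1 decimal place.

M(congruent) = 3047/6 = 507.833
M(incongruent) = 3394/6 = 565.667
Difference = 565.667 − 507.833 = 57.833 ms

57.8 ms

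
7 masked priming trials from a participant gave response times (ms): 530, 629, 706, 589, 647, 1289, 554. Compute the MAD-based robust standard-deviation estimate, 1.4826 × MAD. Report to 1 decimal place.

Sorted: 530, 554, 589, 629, 647, 706, 1289 → median = 629
|x − 629| sorted: 0, 18, 40, 75, 77, 99, 660 → MAD = 75
Robust SD ≈ 1.4826 × 75 = 111.195

111.2 ms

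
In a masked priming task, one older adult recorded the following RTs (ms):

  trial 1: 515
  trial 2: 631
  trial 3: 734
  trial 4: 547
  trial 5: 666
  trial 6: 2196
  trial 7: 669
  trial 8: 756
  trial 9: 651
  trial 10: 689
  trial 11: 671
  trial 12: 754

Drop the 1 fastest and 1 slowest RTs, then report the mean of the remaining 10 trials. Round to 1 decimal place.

Sorted: 515, 547, 631, 651, 666, 669, 671, 689, 734, 754, 756, 2196
Drop lowest 1 (515) and highest 1 (2196)
Remaining (n=10): Σ = 6768, mean = 6768/10 = 676.800

676.8 ms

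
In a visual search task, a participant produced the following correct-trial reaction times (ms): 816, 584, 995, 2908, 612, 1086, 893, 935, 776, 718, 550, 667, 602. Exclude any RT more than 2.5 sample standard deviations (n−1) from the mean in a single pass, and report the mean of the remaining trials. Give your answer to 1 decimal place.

n = 13, ΣRT = 12142, M = 934.000
Σ(x−M)² = 4565880.00; s = √(4565880.00/12) = 616.839
Cutoffs: 934.000 ± 2.5·616.839 → [-608.1, 2476.1]
Outside: 2908 → excluded.
Retained (n=12): Σ = 9234, mean = 9234/12 = 769.500

769.5 ms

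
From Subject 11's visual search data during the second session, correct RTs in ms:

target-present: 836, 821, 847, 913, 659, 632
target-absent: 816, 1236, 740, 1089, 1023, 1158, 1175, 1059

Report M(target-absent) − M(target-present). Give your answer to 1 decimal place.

M(target-present) = 4708/6 = 784.667
M(target-absent) = 8296/8 = 1037.000
Difference = 1037.000 − 784.667 = 252.333 ms

252.3 ms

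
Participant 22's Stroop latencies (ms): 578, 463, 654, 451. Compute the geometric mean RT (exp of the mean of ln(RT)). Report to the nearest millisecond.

530 ms

ln(RT): 6.3596, 6.1377, 6.4831, 6.1115
Mean ln(RT) = 25.0919/4 = 6.27297
Geometric mean = exp(6.27297) = 530.05 ms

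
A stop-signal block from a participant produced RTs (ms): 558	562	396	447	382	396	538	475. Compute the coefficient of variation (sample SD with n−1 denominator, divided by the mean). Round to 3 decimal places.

0.161

n = 8, Σ = 3754, M = 469.2500
Σ(x−M)² = 40077.500; s = √(40077.500/7) = 75.6661
CV = 75.6661 / 469.2500 = 0.16125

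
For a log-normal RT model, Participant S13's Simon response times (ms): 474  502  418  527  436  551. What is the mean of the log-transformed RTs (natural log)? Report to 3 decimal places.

6.179

ln(RT): 6.1612, 6.2186, 6.0355, 6.2672, 6.0776, 6.3117
Σ ln(RT) = 37.0719
Mean = 37.0719/6 = 6.17864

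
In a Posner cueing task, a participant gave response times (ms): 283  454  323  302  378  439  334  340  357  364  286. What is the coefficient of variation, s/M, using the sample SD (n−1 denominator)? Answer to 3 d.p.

n = 11, Σ = 3860, M = 350.9091
Σ(x−M)² = 31730.909; s = √(31730.909/10) = 56.3302
CV = 56.3302 / 350.9091 = 0.16053

0.161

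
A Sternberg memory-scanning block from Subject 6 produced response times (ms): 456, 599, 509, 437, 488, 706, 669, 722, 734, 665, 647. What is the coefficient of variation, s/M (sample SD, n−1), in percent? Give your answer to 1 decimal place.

18.4%

n = 11, Σ = 6632, M = 602.9091
Σ(x−M)² = 123308.909; s = √(123308.909/10) = 111.0445
CV = 111.0445 / 602.9091 = 0.18418 = 18.418%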